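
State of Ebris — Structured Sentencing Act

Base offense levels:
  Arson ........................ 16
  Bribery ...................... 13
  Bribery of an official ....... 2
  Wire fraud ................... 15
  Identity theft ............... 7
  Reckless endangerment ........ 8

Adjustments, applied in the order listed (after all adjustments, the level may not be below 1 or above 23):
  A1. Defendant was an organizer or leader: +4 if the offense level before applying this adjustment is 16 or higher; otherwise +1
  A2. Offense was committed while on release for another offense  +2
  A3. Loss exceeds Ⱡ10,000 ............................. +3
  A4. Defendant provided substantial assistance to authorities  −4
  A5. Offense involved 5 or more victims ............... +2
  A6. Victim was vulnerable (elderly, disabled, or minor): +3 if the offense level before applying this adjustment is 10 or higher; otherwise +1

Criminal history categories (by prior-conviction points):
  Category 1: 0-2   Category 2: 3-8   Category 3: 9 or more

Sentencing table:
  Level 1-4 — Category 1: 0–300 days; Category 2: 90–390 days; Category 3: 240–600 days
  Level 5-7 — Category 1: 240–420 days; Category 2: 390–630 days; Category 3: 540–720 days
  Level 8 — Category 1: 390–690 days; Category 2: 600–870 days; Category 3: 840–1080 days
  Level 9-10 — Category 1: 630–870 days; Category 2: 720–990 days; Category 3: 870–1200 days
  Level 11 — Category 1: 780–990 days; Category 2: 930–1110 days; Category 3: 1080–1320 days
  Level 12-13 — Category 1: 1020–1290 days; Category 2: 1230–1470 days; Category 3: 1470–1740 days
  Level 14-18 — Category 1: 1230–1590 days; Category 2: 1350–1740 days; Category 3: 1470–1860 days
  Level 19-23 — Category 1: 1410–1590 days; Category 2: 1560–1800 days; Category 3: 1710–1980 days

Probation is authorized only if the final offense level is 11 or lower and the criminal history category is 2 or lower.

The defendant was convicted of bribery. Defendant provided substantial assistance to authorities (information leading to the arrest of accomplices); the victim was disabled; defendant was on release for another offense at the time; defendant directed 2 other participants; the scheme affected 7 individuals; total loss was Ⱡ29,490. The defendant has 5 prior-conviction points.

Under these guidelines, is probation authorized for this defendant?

Base offense level for bribery: 13.
A1 applies (level before this adjustment is 13 < 16, so +1): 13 + 1 = 14.
A2 applies: 14 + 2 = 16.
A3 applies: 16 + 3 = 19.
A4 applies: 19 − 4 = 15.
A5 applies: 15 + 2 = 17.
A6 applies (level before this adjustment is 17 ≥ 10, so +3): 17 + 3 = 20.
Final offense level: 20.
Criminal history: 5 prior points → Category 2 (3-8).
Level 20 falls in the 19-23 band.
Grid: Level 19-23 × Category 2 = 1560-1800 days.
Probation check: level 20 > 11 and category 2 ≤ 2 → not eligible.

No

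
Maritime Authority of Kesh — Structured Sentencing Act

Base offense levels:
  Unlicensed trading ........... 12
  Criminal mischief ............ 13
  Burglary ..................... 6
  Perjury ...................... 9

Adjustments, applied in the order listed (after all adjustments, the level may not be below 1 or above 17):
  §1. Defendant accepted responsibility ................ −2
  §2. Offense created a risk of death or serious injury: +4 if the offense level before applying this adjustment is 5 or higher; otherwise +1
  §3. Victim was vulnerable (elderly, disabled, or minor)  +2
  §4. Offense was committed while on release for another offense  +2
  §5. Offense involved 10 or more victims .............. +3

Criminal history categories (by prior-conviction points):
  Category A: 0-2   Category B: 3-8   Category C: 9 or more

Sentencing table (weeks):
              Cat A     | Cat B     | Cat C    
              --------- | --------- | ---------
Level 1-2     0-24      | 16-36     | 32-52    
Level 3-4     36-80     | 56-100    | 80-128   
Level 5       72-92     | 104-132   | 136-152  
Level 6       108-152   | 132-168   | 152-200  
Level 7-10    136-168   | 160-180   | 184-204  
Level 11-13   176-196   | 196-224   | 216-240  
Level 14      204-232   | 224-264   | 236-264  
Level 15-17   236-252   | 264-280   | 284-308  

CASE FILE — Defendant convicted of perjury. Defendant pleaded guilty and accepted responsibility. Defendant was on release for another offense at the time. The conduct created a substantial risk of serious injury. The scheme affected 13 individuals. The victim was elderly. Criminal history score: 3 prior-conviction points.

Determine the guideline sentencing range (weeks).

264-280 weeks

Base offense level for perjury: 9.
§1 applies: 9 − 2 = 7.
§2 applies (level before this adjustment is 7 ≥ 5, so +4): 7 + 4 = 11.
§3 applies: 11 + 2 = 13.
§4 applies: 13 + 2 = 15.
§5 applies: 15 + 3 = 18.
Level 18 exceeds the maximum of 17; capped at 17.
Final offense level: 17.
Criminal history: 3 prior points → Category B (3-8).
Level 17 falls in the 15-17 band.
Grid: Level 15-17 × Category B = 264-280 weeks.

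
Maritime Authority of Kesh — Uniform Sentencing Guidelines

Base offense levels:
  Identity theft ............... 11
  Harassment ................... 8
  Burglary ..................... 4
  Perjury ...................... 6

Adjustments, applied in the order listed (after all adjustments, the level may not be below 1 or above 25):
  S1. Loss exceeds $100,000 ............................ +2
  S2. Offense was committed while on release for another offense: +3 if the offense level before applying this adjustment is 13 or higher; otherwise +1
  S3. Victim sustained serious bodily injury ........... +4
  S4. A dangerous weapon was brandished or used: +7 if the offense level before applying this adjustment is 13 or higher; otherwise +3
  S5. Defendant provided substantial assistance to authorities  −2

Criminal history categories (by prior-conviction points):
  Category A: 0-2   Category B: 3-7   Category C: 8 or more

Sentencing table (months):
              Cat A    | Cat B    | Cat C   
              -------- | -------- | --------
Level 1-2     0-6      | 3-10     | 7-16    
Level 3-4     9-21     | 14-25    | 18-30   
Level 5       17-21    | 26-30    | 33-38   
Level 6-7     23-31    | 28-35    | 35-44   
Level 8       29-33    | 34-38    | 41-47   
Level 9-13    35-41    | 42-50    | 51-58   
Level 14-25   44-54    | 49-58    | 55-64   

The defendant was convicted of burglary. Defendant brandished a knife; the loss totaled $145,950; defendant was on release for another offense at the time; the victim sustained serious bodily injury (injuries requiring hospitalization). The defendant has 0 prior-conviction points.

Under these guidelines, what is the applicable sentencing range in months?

Base offense level for burglary: 4.
S1 applies: 4 + 2 = 6.
S2 applies (level before this adjustment is 6 < 13, so +1): 6 + 1 = 7.
S3 applies: 7 + 4 = 11.
S4 applies (level before this adjustment is 11 < 13, so +3): 11 + 3 = 14.
S5 does not apply.
Final offense level: 14.
Criminal history: 0 prior points → Category A (0-2).
Level 14 falls in the 14-25 band.
Grid: Level 14-25 × Category A = 44-54 months.

44-54 months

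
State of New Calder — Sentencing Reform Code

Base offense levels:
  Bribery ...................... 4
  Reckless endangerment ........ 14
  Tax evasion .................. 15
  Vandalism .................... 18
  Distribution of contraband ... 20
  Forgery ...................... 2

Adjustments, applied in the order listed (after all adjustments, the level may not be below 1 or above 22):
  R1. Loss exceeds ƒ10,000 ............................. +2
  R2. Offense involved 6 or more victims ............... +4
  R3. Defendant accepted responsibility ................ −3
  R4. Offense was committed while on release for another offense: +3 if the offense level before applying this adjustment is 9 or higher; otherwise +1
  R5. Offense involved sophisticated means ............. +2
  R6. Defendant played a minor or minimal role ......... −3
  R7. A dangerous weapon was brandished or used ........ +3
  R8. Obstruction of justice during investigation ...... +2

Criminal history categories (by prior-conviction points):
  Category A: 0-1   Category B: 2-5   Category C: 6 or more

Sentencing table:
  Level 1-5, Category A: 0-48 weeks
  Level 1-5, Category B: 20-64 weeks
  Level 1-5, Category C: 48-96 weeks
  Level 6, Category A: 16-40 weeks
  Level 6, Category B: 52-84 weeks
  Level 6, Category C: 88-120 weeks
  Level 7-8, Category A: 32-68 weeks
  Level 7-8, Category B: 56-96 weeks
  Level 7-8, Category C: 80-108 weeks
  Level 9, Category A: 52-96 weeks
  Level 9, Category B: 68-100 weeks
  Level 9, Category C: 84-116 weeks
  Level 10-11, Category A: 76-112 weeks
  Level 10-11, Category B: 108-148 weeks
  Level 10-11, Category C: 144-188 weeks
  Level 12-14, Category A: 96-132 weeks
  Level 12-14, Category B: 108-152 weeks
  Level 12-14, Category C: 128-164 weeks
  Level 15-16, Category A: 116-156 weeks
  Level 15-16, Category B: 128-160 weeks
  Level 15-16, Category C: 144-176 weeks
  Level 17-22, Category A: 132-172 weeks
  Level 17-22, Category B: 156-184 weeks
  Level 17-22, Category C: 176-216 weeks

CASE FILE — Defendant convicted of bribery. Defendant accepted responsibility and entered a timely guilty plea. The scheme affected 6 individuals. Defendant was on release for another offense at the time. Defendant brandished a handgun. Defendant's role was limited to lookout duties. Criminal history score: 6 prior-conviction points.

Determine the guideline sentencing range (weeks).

Base offense level for bribery: 4.
R2 applies: 4 + 4 = 8.
R3 applies: 8 − 3 = 5.
R4 applies (level before this adjustment is 5 < 9, so +1): 5 + 1 = 6.
R6 applies: 6 − 3 = 3.
R7 applies: 3 + 3 = 6.
R8 does not apply.
Final offense level: 6.
Criminal history: 6 prior points → Category C (6+).
Level 6 falls in the 6 band.
Grid: Level 6 × Category C = 88-120 weeks.

88-120 weeks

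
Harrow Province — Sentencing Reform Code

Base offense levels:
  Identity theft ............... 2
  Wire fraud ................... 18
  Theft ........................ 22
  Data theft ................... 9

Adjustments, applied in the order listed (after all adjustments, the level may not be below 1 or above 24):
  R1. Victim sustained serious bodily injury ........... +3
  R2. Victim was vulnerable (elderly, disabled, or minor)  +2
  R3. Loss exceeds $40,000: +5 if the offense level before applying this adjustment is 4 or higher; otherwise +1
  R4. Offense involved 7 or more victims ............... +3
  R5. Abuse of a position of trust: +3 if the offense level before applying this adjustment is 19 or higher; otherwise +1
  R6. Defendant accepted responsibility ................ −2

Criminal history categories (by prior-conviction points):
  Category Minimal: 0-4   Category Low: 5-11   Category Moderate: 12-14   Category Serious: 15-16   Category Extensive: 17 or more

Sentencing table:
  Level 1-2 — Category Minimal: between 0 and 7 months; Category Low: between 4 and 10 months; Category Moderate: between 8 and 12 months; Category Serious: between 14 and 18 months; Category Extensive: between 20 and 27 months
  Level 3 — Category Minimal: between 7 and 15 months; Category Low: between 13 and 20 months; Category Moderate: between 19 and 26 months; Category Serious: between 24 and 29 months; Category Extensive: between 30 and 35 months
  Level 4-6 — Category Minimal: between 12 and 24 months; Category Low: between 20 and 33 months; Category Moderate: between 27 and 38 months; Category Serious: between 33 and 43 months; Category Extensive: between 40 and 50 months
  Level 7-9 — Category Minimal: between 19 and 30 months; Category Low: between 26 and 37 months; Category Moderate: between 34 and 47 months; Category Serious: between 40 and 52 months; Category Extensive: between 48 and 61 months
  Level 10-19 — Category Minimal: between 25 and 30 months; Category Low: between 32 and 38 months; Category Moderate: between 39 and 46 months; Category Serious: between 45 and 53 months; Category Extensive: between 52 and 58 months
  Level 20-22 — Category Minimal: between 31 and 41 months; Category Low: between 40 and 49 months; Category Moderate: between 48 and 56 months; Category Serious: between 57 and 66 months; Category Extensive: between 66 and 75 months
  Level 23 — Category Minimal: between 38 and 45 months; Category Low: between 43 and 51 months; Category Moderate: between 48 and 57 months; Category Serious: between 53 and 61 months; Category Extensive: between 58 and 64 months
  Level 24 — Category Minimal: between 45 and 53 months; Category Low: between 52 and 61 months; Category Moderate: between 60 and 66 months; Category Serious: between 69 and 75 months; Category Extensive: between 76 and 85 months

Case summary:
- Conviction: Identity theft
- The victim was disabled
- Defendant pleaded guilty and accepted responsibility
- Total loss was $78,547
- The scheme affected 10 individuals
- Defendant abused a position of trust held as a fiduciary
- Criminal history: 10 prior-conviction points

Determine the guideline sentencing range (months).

Base offense level for identity theft: 2.
R2 applies: 2 + 2 = 4.
R3 applies (level before this adjustment is 4 ≥ 4, so +5): 4 + 5 = 9.
R4 applies: 9 + 3 = 12.
R5 applies (level before this adjustment is 12 < 19, so +1): 12 + 1 = 13.
R6 applies: 13 − 2 = 11.
Final offense level: 11.
Criminal history: 10 prior points → Category Low (5-11).
Level 11 falls in the 10-19 band.
Grid: Level 10-19 × Category Low = 32-38 months.

32-38 months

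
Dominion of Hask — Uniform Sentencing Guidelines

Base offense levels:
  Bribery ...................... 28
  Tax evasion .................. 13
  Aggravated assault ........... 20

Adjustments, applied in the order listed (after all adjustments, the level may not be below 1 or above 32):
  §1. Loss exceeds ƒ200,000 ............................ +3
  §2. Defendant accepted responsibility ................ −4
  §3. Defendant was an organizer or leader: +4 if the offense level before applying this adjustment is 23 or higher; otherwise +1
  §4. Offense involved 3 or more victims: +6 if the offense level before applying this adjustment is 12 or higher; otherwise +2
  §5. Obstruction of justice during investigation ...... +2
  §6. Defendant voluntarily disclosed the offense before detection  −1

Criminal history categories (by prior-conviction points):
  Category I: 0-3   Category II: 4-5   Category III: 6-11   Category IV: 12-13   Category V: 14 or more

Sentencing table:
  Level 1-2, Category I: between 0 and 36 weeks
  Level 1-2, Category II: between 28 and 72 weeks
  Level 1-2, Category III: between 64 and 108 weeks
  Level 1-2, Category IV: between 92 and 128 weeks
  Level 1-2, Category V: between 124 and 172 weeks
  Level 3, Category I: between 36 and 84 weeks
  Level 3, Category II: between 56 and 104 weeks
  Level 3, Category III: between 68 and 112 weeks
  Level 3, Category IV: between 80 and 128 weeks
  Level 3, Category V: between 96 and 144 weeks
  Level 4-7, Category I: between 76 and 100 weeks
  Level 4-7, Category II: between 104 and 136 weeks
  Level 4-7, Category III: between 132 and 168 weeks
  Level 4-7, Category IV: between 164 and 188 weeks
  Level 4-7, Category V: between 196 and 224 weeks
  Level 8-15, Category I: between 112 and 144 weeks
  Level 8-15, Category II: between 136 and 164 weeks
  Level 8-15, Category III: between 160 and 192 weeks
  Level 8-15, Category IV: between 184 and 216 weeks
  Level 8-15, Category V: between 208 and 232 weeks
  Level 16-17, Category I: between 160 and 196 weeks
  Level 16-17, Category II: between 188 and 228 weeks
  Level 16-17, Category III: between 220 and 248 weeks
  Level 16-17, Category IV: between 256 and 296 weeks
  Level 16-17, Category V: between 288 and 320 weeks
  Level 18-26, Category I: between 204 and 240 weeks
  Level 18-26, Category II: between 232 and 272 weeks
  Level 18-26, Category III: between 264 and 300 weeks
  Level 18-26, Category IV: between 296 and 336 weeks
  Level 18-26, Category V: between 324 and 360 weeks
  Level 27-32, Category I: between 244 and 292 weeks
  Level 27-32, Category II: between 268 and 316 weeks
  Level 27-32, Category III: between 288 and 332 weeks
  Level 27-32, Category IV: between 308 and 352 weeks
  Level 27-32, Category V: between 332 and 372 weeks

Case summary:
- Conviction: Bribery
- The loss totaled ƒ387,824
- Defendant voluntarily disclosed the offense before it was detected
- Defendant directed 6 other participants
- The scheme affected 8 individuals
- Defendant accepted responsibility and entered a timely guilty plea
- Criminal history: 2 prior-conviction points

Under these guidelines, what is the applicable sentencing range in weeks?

Base offense level for bribery: 28.
§1 applies: 28 + 3 = 31.
§2 applies: 31 − 4 = 27.
§3 applies (level before this adjustment is 27 ≥ 23, so +4): 27 + 4 = 31.
§4 applies (level before this adjustment is 31 ≥ 12, so +6): 31 + 6 = 37.
§5 does not apply.
§6 applies: 37 − 1 = 36.
Level 36 exceeds the maximum of 32; capped at 32.
Final offense level: 32.
Criminal history: 2 prior points → Category I (0-3).
Level 32 falls in the 27-32 band.
Grid: Level 27-32 × Category I = 244-292 weeks.

244-292 weeks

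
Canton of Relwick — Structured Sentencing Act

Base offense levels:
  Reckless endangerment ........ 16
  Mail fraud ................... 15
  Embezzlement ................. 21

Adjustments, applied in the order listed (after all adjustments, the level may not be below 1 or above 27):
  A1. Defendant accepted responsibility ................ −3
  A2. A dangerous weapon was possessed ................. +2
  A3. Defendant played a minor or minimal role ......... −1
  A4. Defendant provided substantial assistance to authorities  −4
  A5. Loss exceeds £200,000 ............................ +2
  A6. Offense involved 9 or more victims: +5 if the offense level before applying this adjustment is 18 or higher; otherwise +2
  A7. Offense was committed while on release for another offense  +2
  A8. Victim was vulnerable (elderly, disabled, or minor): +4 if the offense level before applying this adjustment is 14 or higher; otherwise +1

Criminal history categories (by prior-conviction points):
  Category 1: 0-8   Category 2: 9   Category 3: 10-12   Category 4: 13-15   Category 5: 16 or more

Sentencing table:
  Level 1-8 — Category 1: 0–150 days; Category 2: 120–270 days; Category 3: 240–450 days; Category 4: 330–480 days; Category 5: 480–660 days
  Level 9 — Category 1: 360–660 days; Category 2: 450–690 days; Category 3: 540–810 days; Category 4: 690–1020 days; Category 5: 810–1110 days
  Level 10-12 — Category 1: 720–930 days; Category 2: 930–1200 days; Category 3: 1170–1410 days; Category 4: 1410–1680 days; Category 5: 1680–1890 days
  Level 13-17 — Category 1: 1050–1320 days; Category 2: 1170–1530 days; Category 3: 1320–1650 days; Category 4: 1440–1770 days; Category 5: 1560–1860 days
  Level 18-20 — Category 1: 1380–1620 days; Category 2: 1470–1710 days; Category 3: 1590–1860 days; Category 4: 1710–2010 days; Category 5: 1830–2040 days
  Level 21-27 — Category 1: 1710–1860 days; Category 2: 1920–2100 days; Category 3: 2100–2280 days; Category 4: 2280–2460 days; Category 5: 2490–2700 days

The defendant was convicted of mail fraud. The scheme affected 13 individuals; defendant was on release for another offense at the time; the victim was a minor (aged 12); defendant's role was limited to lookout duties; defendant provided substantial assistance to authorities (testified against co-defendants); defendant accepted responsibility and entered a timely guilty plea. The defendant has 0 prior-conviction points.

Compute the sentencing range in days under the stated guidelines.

720-930 days

Base offense level for mail fraud: 15.
A1 applies: 15 − 3 = 12.
A2 does not apply.
A3 applies: 12 − 1 = 11.
A4 applies: 11 − 4 = 7.
A5 does not apply.
A6 applies (level before this adjustment is 7 < 18, so +2): 7 + 2 = 9.
A7 applies: 9 + 2 = 11.
A8 applies (level before this adjustment is 11 < 14, so +1): 11 + 1 = 12.
Final offense level: 12.
Criminal history: 0 prior points → Category 1 (0-8).
Level 12 falls in the 10-12 band.
Grid: Level 10-12 × Category 1 = 720-930 days.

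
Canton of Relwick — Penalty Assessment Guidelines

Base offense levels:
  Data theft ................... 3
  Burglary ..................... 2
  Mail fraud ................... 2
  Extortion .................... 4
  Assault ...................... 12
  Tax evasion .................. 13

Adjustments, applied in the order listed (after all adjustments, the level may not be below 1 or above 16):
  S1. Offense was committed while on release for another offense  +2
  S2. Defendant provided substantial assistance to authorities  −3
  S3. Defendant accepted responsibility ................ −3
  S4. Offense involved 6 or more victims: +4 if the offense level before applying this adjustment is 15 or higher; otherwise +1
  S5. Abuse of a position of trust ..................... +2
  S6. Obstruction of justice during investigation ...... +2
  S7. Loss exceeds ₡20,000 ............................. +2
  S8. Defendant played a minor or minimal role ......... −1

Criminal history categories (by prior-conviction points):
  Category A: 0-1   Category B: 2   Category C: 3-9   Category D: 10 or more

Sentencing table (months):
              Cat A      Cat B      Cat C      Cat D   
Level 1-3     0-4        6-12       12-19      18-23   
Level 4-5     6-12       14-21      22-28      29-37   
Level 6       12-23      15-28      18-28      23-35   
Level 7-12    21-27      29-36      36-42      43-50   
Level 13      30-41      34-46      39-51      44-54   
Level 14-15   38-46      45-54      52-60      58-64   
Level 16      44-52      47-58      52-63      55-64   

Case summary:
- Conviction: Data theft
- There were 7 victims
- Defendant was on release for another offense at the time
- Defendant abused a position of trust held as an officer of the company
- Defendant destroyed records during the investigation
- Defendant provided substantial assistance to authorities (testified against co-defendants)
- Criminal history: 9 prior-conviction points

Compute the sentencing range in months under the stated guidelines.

Base offense level for data theft: 3.
S1 applies: 3 + 2 = 5.
S2 applies: 5 − 3 = 2.
S3 does not apply.
S4 applies (level before this adjustment is 2 < 15, so +1): 2 + 1 = 3.
S5 applies: 3 + 2 = 5.
S6 applies: 5 + 2 = 7.
Final offense level: 7.
Criminal history: 9 prior points → Category C (3-9).
Level 7 falls in the 7-12 band.
Grid: Level 7-12 × Category C = 36-42 months.

36-42 months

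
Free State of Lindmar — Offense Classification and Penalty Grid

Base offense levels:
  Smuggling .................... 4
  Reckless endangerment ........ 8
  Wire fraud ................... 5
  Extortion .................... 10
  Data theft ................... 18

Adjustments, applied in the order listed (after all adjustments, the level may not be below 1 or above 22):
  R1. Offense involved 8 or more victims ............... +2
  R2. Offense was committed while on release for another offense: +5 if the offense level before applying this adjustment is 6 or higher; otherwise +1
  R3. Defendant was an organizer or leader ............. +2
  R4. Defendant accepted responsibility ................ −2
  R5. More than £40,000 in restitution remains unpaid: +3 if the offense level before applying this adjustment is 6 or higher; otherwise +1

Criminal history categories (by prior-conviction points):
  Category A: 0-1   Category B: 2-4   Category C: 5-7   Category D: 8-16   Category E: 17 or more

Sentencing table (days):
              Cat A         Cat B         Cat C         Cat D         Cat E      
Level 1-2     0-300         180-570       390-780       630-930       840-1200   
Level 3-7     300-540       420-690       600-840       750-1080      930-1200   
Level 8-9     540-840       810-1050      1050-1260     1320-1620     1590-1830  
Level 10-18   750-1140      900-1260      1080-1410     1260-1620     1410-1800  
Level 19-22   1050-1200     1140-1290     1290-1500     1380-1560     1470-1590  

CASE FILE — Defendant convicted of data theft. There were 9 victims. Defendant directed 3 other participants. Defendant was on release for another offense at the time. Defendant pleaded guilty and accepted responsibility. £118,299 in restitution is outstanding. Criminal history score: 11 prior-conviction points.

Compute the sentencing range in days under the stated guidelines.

Base offense level for data theft: 18.
R1 applies: 18 + 2 = 20.
R2 applies (level before this adjustment is 20 ≥ 6, so +5): 20 + 5 = 25.
R3 applies: 25 + 2 = 27.
R4 applies: 27 − 2 = 25.
R5 applies (level before this adjustment is 25 ≥ 6, so +3): 25 + 3 = 28.
Level 28 exceeds the maximum of 22; capped at 22.
Final offense level: 22.
Criminal history: 11 prior points → Category D (8-16).
Level 22 falls in the 19-22 band.
Grid: Level 19-22 × Category D = 1380-1560 days.

1380-1560 days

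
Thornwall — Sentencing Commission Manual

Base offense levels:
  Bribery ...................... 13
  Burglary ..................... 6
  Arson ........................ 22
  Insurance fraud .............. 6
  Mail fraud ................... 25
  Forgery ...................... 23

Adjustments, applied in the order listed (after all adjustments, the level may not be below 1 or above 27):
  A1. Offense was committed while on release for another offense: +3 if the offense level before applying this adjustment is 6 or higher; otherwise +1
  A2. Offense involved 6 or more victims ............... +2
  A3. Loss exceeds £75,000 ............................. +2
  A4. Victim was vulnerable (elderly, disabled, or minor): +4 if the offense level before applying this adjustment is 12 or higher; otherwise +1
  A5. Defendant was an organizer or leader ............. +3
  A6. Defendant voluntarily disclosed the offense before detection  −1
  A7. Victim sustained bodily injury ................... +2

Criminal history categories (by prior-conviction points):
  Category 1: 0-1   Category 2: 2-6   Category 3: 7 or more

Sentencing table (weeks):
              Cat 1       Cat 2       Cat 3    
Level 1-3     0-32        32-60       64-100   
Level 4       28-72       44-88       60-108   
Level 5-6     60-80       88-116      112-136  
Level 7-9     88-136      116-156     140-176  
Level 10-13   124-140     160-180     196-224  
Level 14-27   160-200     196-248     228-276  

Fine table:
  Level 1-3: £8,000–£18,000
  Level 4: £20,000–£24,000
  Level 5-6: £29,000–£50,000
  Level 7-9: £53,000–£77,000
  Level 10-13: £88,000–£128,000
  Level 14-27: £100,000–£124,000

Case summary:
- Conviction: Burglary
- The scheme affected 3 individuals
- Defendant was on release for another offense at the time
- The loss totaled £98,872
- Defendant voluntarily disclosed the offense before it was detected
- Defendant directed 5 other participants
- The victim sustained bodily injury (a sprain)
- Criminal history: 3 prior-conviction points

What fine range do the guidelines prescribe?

Base offense level for burglary: 6.
A1 applies (level before this adjustment is 6 ≥ 6, so +3): 6 + 3 = 9.
A2 does not apply.
A3 applies: 9 + 2 = 11.
A5 applies: 11 + 3 = 14.
A6 applies: 14 − 1 = 13.
A7 applies: 13 + 2 = 15.
Final offense level: 15.
Level 15 falls in the 14-27 band.
Fine table: Level 14-27 → £100,000–£124,000.

£100,000–£124,000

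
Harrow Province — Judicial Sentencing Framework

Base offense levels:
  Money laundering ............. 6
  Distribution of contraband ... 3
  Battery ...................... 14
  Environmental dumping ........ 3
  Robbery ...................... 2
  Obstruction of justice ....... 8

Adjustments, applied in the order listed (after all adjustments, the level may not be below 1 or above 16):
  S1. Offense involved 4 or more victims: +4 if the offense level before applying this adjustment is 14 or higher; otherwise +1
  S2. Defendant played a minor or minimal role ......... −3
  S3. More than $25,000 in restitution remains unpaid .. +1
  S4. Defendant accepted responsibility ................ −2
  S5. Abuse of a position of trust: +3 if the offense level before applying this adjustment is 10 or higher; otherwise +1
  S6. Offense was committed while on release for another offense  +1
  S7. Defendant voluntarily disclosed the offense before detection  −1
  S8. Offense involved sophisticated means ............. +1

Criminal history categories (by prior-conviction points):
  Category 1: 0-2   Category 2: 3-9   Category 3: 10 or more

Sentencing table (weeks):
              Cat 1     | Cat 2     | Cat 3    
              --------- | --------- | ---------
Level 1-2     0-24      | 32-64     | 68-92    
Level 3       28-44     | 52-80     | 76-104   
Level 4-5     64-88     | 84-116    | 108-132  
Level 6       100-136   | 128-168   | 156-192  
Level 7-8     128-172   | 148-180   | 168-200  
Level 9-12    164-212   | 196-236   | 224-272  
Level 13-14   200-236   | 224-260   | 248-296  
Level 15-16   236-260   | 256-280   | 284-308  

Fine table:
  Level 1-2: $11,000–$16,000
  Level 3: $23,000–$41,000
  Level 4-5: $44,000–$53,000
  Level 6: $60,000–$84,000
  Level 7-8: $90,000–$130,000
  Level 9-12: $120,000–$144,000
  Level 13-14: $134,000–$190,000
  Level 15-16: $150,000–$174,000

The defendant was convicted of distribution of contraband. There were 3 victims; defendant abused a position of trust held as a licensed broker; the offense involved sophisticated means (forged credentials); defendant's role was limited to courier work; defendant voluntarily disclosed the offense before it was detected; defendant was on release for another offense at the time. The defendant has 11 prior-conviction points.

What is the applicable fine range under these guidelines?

$11,000–$16,000

Base offense level for distribution of contraband: 3.
S1 does not apply.
S2 applies: 3 − 3 = 0.
S5 applies (level before this adjustment is 0 < 10, so +1): 0 + 1 = 1.
S6 applies: 1 + 1 = 2.
S7 applies: 2 − 1 = 1.
S8 applies: 1 + 1 = 2.
Final offense level: 2.
Level 2 falls in the 1-2 band.
Fine table: Level 1-2 → $11,000–$16,000.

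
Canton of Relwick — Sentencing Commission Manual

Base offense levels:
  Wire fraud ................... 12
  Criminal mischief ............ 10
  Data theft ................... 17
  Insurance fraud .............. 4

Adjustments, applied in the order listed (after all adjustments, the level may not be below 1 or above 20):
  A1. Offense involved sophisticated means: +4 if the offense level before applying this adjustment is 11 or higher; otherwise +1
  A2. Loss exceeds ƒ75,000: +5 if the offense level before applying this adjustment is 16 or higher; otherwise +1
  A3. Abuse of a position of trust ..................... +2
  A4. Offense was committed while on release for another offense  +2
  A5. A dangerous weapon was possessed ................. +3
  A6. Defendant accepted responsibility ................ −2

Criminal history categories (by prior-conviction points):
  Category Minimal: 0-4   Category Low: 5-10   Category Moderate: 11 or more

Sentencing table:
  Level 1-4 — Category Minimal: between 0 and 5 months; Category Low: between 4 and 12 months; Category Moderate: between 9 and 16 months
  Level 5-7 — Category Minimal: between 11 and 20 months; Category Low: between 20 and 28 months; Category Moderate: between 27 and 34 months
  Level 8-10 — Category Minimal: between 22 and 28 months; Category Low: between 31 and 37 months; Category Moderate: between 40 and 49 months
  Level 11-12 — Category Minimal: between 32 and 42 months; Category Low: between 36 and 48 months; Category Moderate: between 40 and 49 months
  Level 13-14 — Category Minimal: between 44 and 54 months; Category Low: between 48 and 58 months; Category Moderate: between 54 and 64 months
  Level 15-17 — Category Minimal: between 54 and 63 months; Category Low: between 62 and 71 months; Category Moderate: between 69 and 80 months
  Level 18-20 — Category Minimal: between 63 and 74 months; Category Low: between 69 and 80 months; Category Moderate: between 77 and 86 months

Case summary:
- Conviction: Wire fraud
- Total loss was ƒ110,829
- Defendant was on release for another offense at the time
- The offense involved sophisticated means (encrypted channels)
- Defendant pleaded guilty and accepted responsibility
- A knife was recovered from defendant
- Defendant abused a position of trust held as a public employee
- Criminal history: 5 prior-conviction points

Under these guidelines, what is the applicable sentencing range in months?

69-80 months

Base offense level for wire fraud: 12.
A1 applies (level before this adjustment is 12 ≥ 11, so +4): 12 + 4 = 16.
A2 applies (level before this adjustment is 16 ≥ 16, so +5): 16 + 5 = 21.
A3 applies: 21 + 2 = 23.
A4 applies: 23 + 2 = 25.
A5 applies: 25 + 3 = 28.
A6 applies: 28 − 2 = 26.
Level 26 exceeds the maximum of 20; capped at 20.
Final offense level: 20.
Criminal history: 5 prior points → Category Low (5-10).
Level 20 falls in the 18-20 band.
Grid: Level 18-20 × Category Low = 69-80 months.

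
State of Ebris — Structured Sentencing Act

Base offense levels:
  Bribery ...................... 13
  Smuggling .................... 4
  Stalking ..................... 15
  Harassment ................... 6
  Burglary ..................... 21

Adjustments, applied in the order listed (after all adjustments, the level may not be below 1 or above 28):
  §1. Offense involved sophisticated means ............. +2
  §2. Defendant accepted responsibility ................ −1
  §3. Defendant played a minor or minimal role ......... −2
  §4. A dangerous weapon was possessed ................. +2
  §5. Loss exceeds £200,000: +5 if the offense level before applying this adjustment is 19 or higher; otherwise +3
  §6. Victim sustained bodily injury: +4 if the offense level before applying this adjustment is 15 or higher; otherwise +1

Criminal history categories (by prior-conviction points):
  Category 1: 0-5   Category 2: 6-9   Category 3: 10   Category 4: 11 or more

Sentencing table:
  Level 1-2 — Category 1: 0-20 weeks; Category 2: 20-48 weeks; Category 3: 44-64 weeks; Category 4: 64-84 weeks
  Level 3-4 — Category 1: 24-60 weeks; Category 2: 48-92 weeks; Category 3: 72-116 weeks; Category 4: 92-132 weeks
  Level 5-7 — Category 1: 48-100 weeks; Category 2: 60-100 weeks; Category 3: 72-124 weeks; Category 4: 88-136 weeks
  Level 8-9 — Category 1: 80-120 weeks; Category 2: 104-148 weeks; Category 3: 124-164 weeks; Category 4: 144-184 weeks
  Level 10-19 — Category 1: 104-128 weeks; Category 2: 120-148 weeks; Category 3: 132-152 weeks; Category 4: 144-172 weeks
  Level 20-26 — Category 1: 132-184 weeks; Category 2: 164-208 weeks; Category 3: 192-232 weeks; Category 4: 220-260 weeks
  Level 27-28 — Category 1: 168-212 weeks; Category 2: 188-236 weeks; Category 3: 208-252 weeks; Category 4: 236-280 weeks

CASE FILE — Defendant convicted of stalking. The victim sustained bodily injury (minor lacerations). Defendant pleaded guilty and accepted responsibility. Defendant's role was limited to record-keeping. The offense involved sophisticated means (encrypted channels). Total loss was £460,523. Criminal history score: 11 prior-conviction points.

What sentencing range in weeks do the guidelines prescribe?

Base offense level for stalking: 15.
§1 applies: 15 + 2 = 17.
§2 applies: 17 − 1 = 16.
§3 applies: 16 − 2 = 14.
§5 applies (level before this adjustment is 14 < 19, so +3): 14 + 3 = 17.
§6 applies (level before this adjustment is 17 ≥ 15, so +4): 17 + 4 = 21.
Final offense level: 21.
Criminal history: 11 prior points → Category 4 (11+).
Level 21 falls in the 20-26 band.
Grid: Level 20-26 × Category 4 = 220-260 weeks.

220-260 weeks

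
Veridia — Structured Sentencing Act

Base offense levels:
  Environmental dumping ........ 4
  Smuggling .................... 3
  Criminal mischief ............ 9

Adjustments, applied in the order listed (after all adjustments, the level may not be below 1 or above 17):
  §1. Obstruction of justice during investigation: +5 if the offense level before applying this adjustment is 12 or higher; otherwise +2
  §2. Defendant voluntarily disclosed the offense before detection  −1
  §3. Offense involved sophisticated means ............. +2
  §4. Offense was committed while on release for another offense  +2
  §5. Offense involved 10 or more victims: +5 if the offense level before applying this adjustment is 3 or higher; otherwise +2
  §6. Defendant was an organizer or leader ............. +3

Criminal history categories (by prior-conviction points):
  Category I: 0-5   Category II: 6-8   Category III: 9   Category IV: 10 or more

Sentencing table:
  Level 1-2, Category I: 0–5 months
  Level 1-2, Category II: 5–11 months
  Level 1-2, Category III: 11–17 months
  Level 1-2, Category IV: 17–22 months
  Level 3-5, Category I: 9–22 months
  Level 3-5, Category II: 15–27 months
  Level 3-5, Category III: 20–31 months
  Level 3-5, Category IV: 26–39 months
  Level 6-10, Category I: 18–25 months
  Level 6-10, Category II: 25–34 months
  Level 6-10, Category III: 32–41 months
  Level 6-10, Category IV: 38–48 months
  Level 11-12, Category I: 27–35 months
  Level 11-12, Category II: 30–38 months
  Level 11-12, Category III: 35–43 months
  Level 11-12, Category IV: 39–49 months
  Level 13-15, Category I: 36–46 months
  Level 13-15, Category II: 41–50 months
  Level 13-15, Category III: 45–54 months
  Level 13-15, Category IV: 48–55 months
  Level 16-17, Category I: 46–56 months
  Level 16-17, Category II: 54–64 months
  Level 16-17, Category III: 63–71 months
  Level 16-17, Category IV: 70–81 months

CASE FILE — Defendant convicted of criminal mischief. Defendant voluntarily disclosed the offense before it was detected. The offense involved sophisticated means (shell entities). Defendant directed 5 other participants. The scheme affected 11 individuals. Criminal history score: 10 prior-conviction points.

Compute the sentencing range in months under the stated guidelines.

Base offense level for criminal mischief: 9.
§2 applies: 9 − 1 = 8.
§3 applies: 8 + 2 = 10.
§4 does not apply.
§5 applies (level before this adjustment is 10 ≥ 3, so +5): 10 + 5 = 15.
§6 applies: 15 + 3 = 18.
Level 18 exceeds the maximum of 17; capped at 17.
Final offense level: 17.
Criminal history: 10 prior points → Category IV (10+).
Level 17 falls in the 16-17 band.
Grid: Level 16-17 × Category IV = 70-81 months.

70-81 months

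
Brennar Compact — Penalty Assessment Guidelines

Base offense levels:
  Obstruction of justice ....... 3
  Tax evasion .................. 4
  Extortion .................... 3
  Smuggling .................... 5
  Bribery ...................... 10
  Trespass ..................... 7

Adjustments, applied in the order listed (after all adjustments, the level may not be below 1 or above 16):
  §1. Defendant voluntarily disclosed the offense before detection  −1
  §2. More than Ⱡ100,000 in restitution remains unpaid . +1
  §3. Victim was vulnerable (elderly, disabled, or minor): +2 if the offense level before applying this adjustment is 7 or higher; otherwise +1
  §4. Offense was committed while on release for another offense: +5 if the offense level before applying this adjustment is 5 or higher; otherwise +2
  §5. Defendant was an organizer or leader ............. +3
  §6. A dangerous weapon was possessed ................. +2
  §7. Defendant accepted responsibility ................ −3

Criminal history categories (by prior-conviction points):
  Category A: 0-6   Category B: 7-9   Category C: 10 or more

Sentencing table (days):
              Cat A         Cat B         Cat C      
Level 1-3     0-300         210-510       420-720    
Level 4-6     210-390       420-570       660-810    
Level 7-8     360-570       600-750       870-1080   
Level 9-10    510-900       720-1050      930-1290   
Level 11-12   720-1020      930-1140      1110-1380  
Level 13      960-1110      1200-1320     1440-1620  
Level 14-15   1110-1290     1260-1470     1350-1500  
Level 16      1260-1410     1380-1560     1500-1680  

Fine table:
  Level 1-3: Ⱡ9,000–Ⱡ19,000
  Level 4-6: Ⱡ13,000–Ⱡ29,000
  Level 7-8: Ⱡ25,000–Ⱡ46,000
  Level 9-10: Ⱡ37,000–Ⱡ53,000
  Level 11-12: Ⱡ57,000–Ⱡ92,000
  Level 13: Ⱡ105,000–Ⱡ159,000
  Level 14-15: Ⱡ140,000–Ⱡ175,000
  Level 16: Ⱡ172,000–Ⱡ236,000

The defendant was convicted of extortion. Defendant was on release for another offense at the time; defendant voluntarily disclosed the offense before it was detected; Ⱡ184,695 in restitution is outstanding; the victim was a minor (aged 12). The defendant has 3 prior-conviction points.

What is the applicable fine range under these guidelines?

Base offense level for extortion: 3.
§1 applies: 3 − 1 = 2.
§2 applies: 2 + 1 = 3.
§3 applies (level before this adjustment is 3 < 7, so +1): 3 + 1 = 4.
§4 applies (level before this adjustment is 4 < 5, so +2): 4 + 2 = 6.
§5 does not apply.
Final offense level: 6.
Level 6 falls in the 4-6 band.
Fine table: Level 4-6 → Ⱡ13,000–Ⱡ29,000.

Ⱡ13,000–Ⱡ29,000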